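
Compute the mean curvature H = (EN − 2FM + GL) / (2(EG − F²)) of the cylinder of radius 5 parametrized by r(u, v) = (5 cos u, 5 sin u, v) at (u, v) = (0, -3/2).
H = -1/10

With E = 25, F = 0, G = 1, L = -5, M = 0, N = 0, assemble
  H = (EN − 2FM + GL) / (2(EG − F²)) = -1/10.
At (u, v) = (0, -3/2): H = -1/10.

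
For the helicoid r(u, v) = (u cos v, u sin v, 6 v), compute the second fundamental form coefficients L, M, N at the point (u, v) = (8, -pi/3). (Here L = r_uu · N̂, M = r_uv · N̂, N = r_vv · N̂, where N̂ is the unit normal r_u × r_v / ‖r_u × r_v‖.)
L = 0;  M = -3/5;  N = 0

Compute the unit normal N̂(u, v) = (6*sin(v)/sqrt(u^2 + 36), -6*cos(v)/sqrt(u^2 + 36), u/sqrt(u^2 + 36)), and the second partials r_uu, r_uv, r_vv. Take dot products:
  L(u, v) = r_uu · N̂ = 0,
  M(u, v) = r_uv · N̂ = -6/sqrt(u^2 + 36),
  N(u, v) = r_vv · N̂ = 0.
Evaluating at (u, v) = (8, -pi/3):
  L = 0, M = -3/5, N = 0.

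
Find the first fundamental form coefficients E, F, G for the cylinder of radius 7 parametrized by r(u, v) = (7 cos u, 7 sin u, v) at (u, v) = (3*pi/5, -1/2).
E = 49;  F = 0;  G = 1

Partials: r_u = (-7*sin(u), 7*cos(u), 0), r_v = (0, 0, 1). As functions of (u, v):
  E = r_u · r_u = 49,
  F = r_u · r_v = 0,
  G = r_v · r_v = 1.
Evaluating at (u, v) = (3*pi/5, -1/2): E = 49, F = 0, G = 1.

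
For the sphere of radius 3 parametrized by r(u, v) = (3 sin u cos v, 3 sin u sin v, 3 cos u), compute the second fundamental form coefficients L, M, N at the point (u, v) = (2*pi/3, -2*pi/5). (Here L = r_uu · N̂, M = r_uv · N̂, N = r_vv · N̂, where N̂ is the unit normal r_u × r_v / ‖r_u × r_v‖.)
L = -3;  M = 0;  N = -9/4

Compute the unit normal N̂(u, v) = (sin(u)^2*cos(v)/Abs(sin(u)), sin(u)^2*sin(v)/Abs(sin(u)), sin(2*u)/(2*Abs(sin(u)))), and the second partials r_uu, r_uv, r_vv. Take dot products:
  L(u, v) = r_uu · N̂ = -3*sin(u)/Abs(sin(u)),
  M(u, v) = r_uv · N̂ = 0,
  N(u, v) = r_vv · N̂ = -3*sin(u)^3/Abs(sin(u)).
Evaluating at (u, v) = (2*pi/3, -2*pi/5):
  L = -3, M = 0, N = -9/4.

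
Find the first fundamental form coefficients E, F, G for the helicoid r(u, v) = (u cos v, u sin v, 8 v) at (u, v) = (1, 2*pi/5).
E = 1;  F = 0;  G = 65

Partials: r_u = (cos(v), sin(v), 0), r_v = (-u*sin(v), u*cos(v), 8). As functions of (u, v):
  E = r_u · r_u = 1,
  F = r_u · r_v = 0,
  G = r_v · r_v = u^2 + 64.
Evaluating at (u, v) = (1, 2*pi/5): E = 1, F = 0, G = 65.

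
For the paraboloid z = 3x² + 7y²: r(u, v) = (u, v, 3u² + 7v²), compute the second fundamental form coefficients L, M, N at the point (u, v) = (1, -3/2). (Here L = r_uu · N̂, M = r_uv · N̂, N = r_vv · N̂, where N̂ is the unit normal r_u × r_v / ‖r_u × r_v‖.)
L = 3*sqrt(478)/239;  M = 0;  N = 7*sqrt(478)/239

Compute the unit normal N̂(u, v) = (-6*u/sqrt(36*u^2 + 196*v^2 + 1), -14*v/sqrt(36*u^2 + 196*v^2 + 1), 1/sqrt(36*u^2 + 196*v^2 + 1)), and the second partials r_uu, r_uv, r_vv. Take dot products:
  L(u, v) = r_uu · N̂ = 6/sqrt(36*u^2 + 196*v^2 + 1),
  M(u, v) = r_uv · N̂ = 0,
  N(u, v) = r_vv · N̂ = 14/sqrt(36*u^2 + 196*v^2 + 1).
Evaluating at (u, v) = (1, -3/2):
  L = 3*sqrt(478)/239, M = 0, N = 7*sqrt(478)/239.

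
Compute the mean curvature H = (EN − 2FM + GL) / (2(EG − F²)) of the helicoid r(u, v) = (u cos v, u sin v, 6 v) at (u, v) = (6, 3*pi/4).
H = 0

With E = 1, F = 0, G = u^2 + 36, L = 0, M = -6/sqrt(u^2 + 36), N = 0, assemble
  H = (EN − 2FM + GL) / (2(EG − F²)) = 0.
At (u, v) = (6, 3*pi/4): H = 0.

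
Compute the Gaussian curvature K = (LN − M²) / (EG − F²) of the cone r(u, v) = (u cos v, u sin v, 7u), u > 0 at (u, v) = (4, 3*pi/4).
K = 0

Coefficients of the first fundamental form: E = 50, F = 0, G = u^2.
Coefficients of the second fundamental form: L = 0, M = 0, N = 7*sqrt(2)*u^2/(10*Abs(u)).
Assemble K = (LN − M²)/(EG − F²) = 0. At (u, v) = (4, 3*pi/4): K = 0.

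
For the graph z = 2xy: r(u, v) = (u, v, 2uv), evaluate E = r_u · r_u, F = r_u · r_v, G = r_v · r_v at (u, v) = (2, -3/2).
E = 10;  F = -12;  G = 17

Partials: r_u = (1, 0, 2*v), r_v = (0, 1, 2*u). As functions of (u, v):
  E = r_u · r_u = 4*v^2 + 1,
  F = r_u · r_v = 4*u*v,
  G = r_v · r_v = 4*u^2 + 1.
Evaluating at (u, v) = (2, -3/2): E = 10, F = -12, G = 17.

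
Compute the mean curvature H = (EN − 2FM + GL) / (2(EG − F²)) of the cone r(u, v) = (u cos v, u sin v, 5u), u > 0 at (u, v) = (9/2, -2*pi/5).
H = 5*sqrt(26)/234

With E = 26, F = 0, G = u^2, L = 0, M = 0, N = 5*sqrt(26)*u^2/(26*Abs(u)), assemble
  H = (EN − 2FM + GL) / (2(EG − F²)) = 5*sqrt(26)/(52*Abs(u)).
At (u, v) = (9/2, -2*pi/5): H = 5*sqrt(26)/234.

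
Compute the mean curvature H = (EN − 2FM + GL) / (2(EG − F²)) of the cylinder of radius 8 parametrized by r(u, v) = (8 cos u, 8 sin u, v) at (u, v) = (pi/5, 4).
H = -1/16

With E = 64, F = 0, G = 1, L = -8, M = 0, N = 0, assemble
  H = (EN − 2FM + GL) / (2(EG − F²)) = -1/16.
At (u, v) = (pi/5, 4): H = -1/16.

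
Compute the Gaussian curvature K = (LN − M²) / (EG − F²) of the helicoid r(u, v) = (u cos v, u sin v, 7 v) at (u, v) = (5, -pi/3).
K = -49/5476

Coefficients of the first fundamental form: E = 1, F = 0, G = u^2 + 49.
Coefficients of the second fundamental form: L = 0, M = -7/sqrt(u^2 + 49), N = 0.
Assemble K = (LN − M²)/(EG − F²) = -49/(u^2 + 49)^2. At (u, v) = (5, -pi/3): K = -49/5476.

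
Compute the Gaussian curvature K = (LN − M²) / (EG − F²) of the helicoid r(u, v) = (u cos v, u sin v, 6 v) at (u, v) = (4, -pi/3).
K = -9/676

Coefficients of the first fundamental form: E = 1, F = 0, G = u^2 + 36.
Coefficients of the second fundamental form: L = 0, M = -6/sqrt(u^2 + 36), N = 0.
Assemble K = (LN − M²)/(EG − F²) = -36/(u^2 + 36)^2. At (u, v) = (4, -pi/3): K = -9/676.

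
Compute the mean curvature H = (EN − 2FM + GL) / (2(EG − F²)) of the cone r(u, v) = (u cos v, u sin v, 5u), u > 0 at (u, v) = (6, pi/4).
H = 5*sqrt(26)/312

With E = 26, F = 0, G = u^2, L = 0, M = 0, N = 5*sqrt(26)*u^2/(26*Abs(u)), assemble
  H = (EN − 2FM + GL) / (2(EG − F²)) = 5*sqrt(26)/(52*Abs(u)).
At (u, v) = (6, pi/4): H = 5*sqrt(26)/312.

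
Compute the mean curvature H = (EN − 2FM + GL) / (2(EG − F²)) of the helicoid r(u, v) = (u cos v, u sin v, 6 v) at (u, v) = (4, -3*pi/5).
H = 0

With E = 1, F = 0, G = u^2 + 36, L = 0, M = -6/sqrt(u^2 + 36), N = 0, assemble
  H = (EN − 2FM + GL) / (2(EG − F²)) = 0.
At (u, v) = (4, -3*pi/5): H = 0.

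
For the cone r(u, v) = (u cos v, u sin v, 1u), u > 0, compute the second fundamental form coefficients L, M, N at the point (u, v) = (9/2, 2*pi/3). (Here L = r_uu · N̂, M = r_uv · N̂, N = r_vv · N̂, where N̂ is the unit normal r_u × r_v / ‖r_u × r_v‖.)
L = 0;  M = 0;  N = 9*sqrt(2)/4

Compute the unit normal N̂(u, v) = (-sqrt(2)*u*cos(v)/(2*Abs(u)), -sqrt(2)*u*sin(v)/(2*Abs(u)), sqrt(2)*u/(2*Abs(u))), and the second partials r_uu, r_uv, r_vv. Take dot products:
  L(u, v) = r_uu · N̂ = 0,
  M(u, v) = r_uv · N̂ = 0,
  N(u, v) = r_vv · N̂ = sqrt(2)*u^2/(2*Abs(u)).
Evaluating at (u, v) = (9/2, 2*pi/3):
  L = 0, M = 0, N = 9*sqrt(2)/4.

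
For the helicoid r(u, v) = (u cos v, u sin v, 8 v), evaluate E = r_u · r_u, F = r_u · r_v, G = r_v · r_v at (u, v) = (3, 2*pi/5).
E = 1;  F = 0;  G = 73

Partials: r_u = (cos(v), sin(v), 0), r_v = (-u*sin(v), u*cos(v), 8). As functions of (u, v):
  E = r_u · r_u = 1,
  F = r_u · r_v = 0,
  G = r_v · r_v = u^2 + 64.
Evaluating at (u, v) = (3, 2*pi/5): E = 1, F = 0, G = 73.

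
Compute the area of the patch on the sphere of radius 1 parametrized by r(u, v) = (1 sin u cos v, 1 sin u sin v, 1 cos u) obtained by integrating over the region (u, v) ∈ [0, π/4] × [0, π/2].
Area = pi*(2 - sqrt(2))/4

Area = ∫∫ √(EG − F²) du dv with √(EG − F²) = Abs(sin(u)). Integrating over [0, π/4] × [0, π/2] gives pi*(2 - sqrt(2))/4.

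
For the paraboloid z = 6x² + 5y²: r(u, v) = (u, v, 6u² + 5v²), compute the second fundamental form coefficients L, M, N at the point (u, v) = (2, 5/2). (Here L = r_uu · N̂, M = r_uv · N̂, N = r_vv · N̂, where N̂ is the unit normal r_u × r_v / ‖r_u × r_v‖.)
L = 6*sqrt(1202)/601;  M = 0;  N = 5*sqrt(1202)/601

Compute the unit normal N̂(u, v) = (-12*u/sqrt(144*u^2 + 100*v^2 + 1), -10*v/sqrt(144*u^2 + 100*v^2 + 1), 1/sqrt(144*u^2 + 100*v^2 + 1)), and the second partials r_uu, r_uv, r_vv. Take dot products:
  L(u, v) = r_uu · N̂ = 12/sqrt(144*u^2 + 100*v^2 + 1),
  M(u, v) = r_uv · N̂ = 0,
  N(u, v) = r_vv · N̂ = 10/sqrt(144*u^2 + 100*v^2 + 1).
Evaluating at (u, v) = (2, 5/2):
  L = 6*sqrt(1202)/601, M = 0, N = 5*sqrt(1202)/601.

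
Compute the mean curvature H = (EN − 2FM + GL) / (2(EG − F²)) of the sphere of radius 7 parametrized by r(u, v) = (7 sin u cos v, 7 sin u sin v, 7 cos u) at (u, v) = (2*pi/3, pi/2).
H = -1/7

With E = 49, F = 0, G = 49*sin(u)^2, L = -7*sin(u)/Abs(sin(u)), M = 0, N = -7*sin(u)^3/Abs(sin(u)), assemble
  H = (EN − 2FM + GL) / (2(EG − F²)) = -sin(u)/(7*Abs(sin(u))).
At (u, v) = (2*pi/3, pi/2): H = -1/7.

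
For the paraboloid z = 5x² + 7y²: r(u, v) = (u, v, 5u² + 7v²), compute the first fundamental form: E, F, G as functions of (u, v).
E = 100*u^2 + 1;  F = 140*u*v;  G = 196*v^2 + 1

Compute partials: r_u = (1, 0, 10*u), r_v = (0, 1, 14*v). Then
  E = r_u · r_u = 100*u^2 + 1,
  F = r_u · r_v = 140*u*v,
  G = r_v · r_v = 196*v^2 + 1.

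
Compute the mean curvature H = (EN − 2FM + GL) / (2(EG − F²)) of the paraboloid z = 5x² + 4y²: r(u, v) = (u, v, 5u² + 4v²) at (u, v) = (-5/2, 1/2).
H = 863*sqrt(642)/137388

With E = 100*u^2 + 1, F = 80*u*v, G = 64*v^2 + 1, L = 10/sqrt(100*u^2 + 64*v^2 + 1), M = 0, N = 8/sqrt(100*u^2 + 64*v^2 + 1), assemble
  H = (EN − 2FM + GL) / (2(EG − F²)) = (400*u^2 + 320*v^2 + 9)/(100*u^2 + 64*v^2 + 1)^(3/2).
At (u, v) = (-5/2, 1/2): H = 863*sqrt(642)/137388.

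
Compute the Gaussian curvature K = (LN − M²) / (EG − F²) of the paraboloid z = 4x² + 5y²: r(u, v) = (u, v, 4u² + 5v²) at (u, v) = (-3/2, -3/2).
K = 4/6845

Coefficients of the first fundamental form: E = 64*u^2 + 1, F = 80*u*v, G = 100*v^2 + 1.
Coefficients of the second fundamental form: L = 8/sqrt(64*u^2 + 100*v^2 + 1), M = 0, N = 10/sqrt(64*u^2 + 100*v^2 + 1).
Assemble K = (LN − M²)/(EG − F²) = 80/(4096*u^4 + 12800*u^2*v^2 + 128*u^2 + 10000*v^4 + 200*v^2 + 1). At (u, v) = (-3/2, -3/2): K = 4/6845.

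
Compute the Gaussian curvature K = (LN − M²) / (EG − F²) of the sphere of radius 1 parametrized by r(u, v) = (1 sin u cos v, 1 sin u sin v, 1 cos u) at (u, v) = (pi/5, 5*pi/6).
K = 1

Coefficients of the first fundamental form: E = 1, F = 0, G = sin(u)^2.
Coefficients of the second fundamental form: L = -sin(u)/Abs(sin(u)), M = 0, N = -sin(u)^3/Abs(sin(u)).
Assemble K = (LN − M²)/(EG − F²) = 1. At (u, v) = (pi/5, 5*pi/6): K = 1.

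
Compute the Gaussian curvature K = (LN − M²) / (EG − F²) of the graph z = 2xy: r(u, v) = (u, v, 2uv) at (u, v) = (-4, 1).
K = -4/4761

Coefficients of the first fundamental form: E = 4*v^2 + 1, F = 4*u*v, G = 4*u^2 + 1.
Coefficients of the second fundamental form: L = 0, M = 2/sqrt(4*u^2 + 4*v^2 + 1), N = 0.
Assemble K = (LN − M²)/(EG − F²) = -4/(16*u^4 + 32*u^2*v^2 + 8*u^2 + 16*v^4 + 8*v^2 + 1). At (u, v) = (-4, 1): K = -4/4761.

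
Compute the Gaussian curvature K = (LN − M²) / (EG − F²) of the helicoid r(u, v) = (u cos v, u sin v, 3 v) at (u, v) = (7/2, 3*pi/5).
K = -144/7225

Coefficients of the first fundamental form: E = 1, F = 0, G = u^2 + 9.
Coefficients of the second fundamental form: L = 0, M = -3/sqrt(u^2 + 9), N = 0.
Assemble K = (LN − M²)/(EG − F²) = -9/(u^2 + 9)^2. At (u, v) = (7/2, 3*pi/5): K = -144/7225.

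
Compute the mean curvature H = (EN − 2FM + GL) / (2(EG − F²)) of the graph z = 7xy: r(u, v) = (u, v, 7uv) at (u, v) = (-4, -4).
H = -5488*sqrt(1569)/2461761

With E = 49*v^2 + 1, F = 49*u*v, G = 49*u^2 + 1, L = 0, M = 7/sqrt(49*u^2 + 49*v^2 + 1), N = 0, assemble
  H = (EN − 2FM + GL) / (2(EG − F²)) = -343*u*v/(49*u^2 + 49*v^2 + 1)^(3/2).
At (u, v) = (-4, -4): H = -5488*sqrt(1569)/2461761.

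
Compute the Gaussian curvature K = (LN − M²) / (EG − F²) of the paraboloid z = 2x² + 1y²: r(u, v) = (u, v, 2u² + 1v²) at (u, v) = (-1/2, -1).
K = 8/81

Coefficients of the first fundamental form: E = 16*u^2 + 1, F = 8*u*v, G = 4*v^2 + 1.
Coefficients of the second fundamental form: L = 4/sqrt(16*u^2 + 4*v^2 + 1), M = 0, N = 2/sqrt(16*u^2 + 4*v^2 + 1).
Assemble K = (LN − M²)/(EG − F²) = 8/(256*u^4 + 128*u^2*v^2 + 32*u^2 + 16*v^4 + 8*v^2 + 1). At (u, v) = (-1/2, -1): K = 8/81.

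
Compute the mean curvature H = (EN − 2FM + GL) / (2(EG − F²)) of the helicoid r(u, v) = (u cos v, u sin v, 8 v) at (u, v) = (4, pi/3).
H = 0

With E = 1, F = 0, G = u^2 + 64, L = 0, M = -8/sqrt(u^2 + 64), N = 0, assemble
  H = (EN − 2FM + GL) / (2(EG − F²)) = 0.
At (u, v) = (4, pi/3): H = 0.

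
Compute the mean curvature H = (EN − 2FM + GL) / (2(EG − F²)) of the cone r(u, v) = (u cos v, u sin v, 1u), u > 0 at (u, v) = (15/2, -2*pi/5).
H = sqrt(2)/30

With E = 2, F = 0, G = u^2, L = 0, M = 0, N = sqrt(2)*u^2/(2*Abs(u)), assemble
  H = (EN − 2FM + GL) / (2(EG − F²)) = sqrt(2)/(4*Abs(u)).
At (u, v) = (15/2, -2*pi/5): H = sqrt(2)/30.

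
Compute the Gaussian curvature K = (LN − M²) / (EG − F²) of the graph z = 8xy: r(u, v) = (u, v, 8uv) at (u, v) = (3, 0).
K = -64/332929

Coefficients of the first fundamental form: E = 64*v^2 + 1, F = 64*u*v, G = 64*u^2 + 1.
Coefficients of the second fundamental form: L = 0, M = 8/sqrt(64*u^2 + 64*v^2 + 1), N = 0.
Assemble K = (LN − M²)/(EG − F²) = -64/(4096*u^4 + 8192*u^2*v^2 + 128*u^2 + 4096*v^4 + 128*v^2 + 1). At (u, v) = (3, 0): K = -64/332929.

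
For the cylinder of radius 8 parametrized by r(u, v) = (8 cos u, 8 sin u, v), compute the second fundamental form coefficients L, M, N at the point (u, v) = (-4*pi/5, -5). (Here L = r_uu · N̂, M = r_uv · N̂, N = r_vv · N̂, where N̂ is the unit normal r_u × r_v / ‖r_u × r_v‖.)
L = -8;  M = 0;  N = 0

Compute the unit normal N̂(u, v) = (cos(u), sin(u), 0), and the second partials r_uu, r_uv, r_vv. Take dot products:
  L(u, v) = r_uu · N̂ = -8,
  M(u, v) = r_uv · N̂ = 0,
  N(u, v) = r_vv · N̂ = 0.
Evaluating at (u, v) = (-4*pi/5, -5):
  L = -8, M = 0, N = 0.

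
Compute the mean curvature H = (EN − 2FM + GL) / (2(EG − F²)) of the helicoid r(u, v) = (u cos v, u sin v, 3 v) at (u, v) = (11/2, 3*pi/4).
H = 0

With E = 1, F = 0, G = u^2 + 9, L = 0, M = -3/sqrt(u^2 + 9), N = 0, assemble
  H = (EN − 2FM + GL) / (2(EG − F²)) = 0.
At (u, v) = (11/2, 3*pi/4): H = 0.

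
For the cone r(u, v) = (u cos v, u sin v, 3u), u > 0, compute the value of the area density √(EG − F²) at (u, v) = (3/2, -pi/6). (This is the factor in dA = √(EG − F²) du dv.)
√(EG − F²)|_{(3/2, -pi/6)} = 3*sqrt(10)/2

E = 10, F = 0, G = u^2, so EG − F² = 10*u^2. Taking the positive square root: √(EG − F²) = sqrt(10)*Abs(u). At (u, v) = (3/2, -pi/6): 3*sqrt(10)/2.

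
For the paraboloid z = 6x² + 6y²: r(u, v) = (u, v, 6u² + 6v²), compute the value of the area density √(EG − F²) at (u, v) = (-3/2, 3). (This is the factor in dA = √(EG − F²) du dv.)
√(EG − F²)|_{(-3/2, 3)} = sqrt(1621)

E = 144*u^2 + 1, F = 144*u*v, G = 144*v^2 + 1, so EG − F² = 144*u^2 + 144*v^2 + 1. Taking the positive square root: √(EG − F²) = sqrt(144*u^2 + 144*v^2 + 1). At (u, v) = (-3/2, 3): sqrt(1621).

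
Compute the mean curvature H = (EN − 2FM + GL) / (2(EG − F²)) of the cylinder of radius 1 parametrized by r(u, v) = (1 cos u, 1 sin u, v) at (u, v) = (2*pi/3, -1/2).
H = -1/2

With E = 1, F = 0, G = 1, L = -1, M = 0, N = 0, assemble
  H = (EN − 2FM + GL) / (2(EG − F²)) = -1/2.
At (u, v) = (2*pi/3, -1/2): H = -1/2.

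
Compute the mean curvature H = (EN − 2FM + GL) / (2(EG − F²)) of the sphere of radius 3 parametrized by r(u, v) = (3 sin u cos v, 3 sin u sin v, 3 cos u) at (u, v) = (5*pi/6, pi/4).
H = -1/3

With E = 9, F = 0, G = 9*sin(u)^2, L = -3*sin(u)/Abs(sin(u)), M = 0, N = -3*sin(u)^3/Abs(sin(u)), assemble
  H = (EN − 2FM + GL) / (2(EG − F²)) = -sin(u)/(3*Abs(sin(u))).
At (u, v) = (5*pi/6, pi/4): H = -1/3.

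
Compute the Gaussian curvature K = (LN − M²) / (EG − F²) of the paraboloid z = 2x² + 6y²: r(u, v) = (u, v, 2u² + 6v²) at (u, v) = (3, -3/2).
K = 48/219961

Coefficients of the first fundamental form: E = 16*u^2 + 1, F = 48*u*v, G = 144*v^2 + 1.
Coefficients of the second fundamental form: L = 4/sqrt(16*u^2 + 144*v^2 + 1), M = 0, N = 12/sqrt(16*u^2 + 144*v^2 + 1).
Assemble K = (LN − M²)/(EG − F²) = 48/(256*u^4 + 4608*u^2*v^2 + 32*u^2 + 20736*v^4 + 288*v^2 + 1). At (u, v) = (3, -3/2): K = 48/219961.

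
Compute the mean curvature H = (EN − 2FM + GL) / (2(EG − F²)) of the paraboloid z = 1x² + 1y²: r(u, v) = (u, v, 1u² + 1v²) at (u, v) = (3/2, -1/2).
H = 12*sqrt(11)/121

With E = 4*u^2 + 1, F = 4*u*v, G = 4*v^2 + 1, L = 2/sqrt(4*u^2 + 4*v^2 + 1), M = 0, N = 2/sqrt(4*u^2 + 4*v^2 + 1), assemble
  H = (EN − 2FM + GL) / (2(EG − F²)) = 2*(2*u^2 + 2*v^2 + 1)/(4*u^2 + 4*v^2 + 1)^(3/2).
At (u, v) = (3/2, -1/2): H = 12*sqrt(11)/121.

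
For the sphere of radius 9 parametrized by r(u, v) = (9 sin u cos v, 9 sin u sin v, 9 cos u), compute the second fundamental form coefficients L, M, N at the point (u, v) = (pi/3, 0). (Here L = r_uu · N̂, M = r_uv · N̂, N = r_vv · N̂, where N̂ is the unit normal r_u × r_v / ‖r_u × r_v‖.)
L = -9;  M = 0;  N = -27/4

Compute the unit normal N̂(u, v) = (sin(u)^2*cos(v)/Abs(sin(u)), sin(u)^2*sin(v)/Abs(sin(u)), sin(2*u)/(2*Abs(sin(u)))), and the second partials r_uu, r_uv, r_vv. Take dot products:
  L(u, v) = r_uu · N̂ = -9*sin(u)/Abs(sin(u)),
  M(u, v) = r_uv · N̂ = 0,
  N(u, v) = r_vv · N̂ = -9*sin(u)^3/Abs(sin(u)).
Evaluating at (u, v) = (pi/3, 0):
  L = -9, M = 0, N = -27/4.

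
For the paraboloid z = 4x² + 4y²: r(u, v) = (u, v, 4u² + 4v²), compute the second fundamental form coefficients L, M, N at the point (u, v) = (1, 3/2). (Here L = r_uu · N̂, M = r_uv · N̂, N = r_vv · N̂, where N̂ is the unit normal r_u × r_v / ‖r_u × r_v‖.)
L = 8*sqrt(209)/209;  M = 0;  N = 8*sqrt(209)/209

Compute the unit normal N̂(u, v) = (-8*u/sqrt(64*u^2 + 64*v^2 + 1), -8*v/sqrt(64*u^2 + 64*v^2 + 1), 1/sqrt(64*u^2 + 64*v^2 + 1)), and the second partials r_uu, r_uv, r_vv. Take dot products:
  L(u, v) = r_uu · N̂ = 8/sqrt(64*u^2 + 64*v^2 + 1),
  M(u, v) = r_uv · N̂ = 0,
  N(u, v) = r_vv · N̂ = 8/sqrt(64*u^2 + 64*v^2 + 1).
Evaluating at (u, v) = (1, 3/2):
  L = 8*sqrt(209)/209, M = 0, N = 8*sqrt(209)/209.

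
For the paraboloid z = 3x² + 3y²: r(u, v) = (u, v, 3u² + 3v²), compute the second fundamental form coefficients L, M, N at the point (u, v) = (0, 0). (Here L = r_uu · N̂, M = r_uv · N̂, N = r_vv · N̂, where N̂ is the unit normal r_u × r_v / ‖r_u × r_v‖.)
L = 6;  M = 0;  N = 6

Compute the unit normal N̂(u, v) = (-6*u/sqrt(36*u^2 + 36*v^2 + 1), -6*v/sqrt(36*u^2 + 36*v^2 + 1), 1/sqrt(36*u^2 + 36*v^2 + 1)), and the second partials r_uu, r_uv, r_vv. Take dot products:
  L(u, v) = r_uu · N̂ = 6/sqrt(36*u^2 + 36*v^2 + 1),
  M(u, v) = r_uv · N̂ = 0,
  N(u, v) = r_vv · N̂ = 6/sqrt(36*u^2 + 36*v^2 + 1).
Evaluating at (u, v) = (0, 0):
  L = 6, M = 0, N = 6.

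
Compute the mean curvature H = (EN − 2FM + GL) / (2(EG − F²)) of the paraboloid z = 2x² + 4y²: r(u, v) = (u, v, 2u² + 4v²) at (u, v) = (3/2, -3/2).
H = 438*sqrt(181)/32761

With E = 16*u^2 + 1, F = 32*u*v, G = 64*v^2 + 1, L = 4/sqrt(16*u^2 + 64*v^2 + 1), M = 0, N = 8/sqrt(16*u^2 + 64*v^2 + 1), assemble
  H = (EN − 2FM + GL) / (2(EG − F²)) = 2*(32*u^2 + 64*v^2 + 3)/(16*u^2 + 64*v^2 + 1)^(3/2).
At (u, v) = (3/2, -3/2): H = 438*sqrt(181)/32761.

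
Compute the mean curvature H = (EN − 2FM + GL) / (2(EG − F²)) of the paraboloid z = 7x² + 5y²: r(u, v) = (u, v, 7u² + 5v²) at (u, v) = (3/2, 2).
H = 5017*sqrt(842)/708964

With E = 196*u^2 + 1, F = 140*u*v, G = 100*v^2 + 1, L = 14/sqrt(196*u^2 + 100*v^2 + 1), M = 0, N = 10/sqrt(196*u^2 + 100*v^2 + 1), assemble
  H = (EN − 2FM + GL) / (2(EG − F²)) = 4*(245*u^2 + 175*v^2 + 3)/(196*u^2 + 100*v^2 + 1)^(3/2).
At (u, v) = (3/2, 2): H = 5017*sqrt(842)/708964.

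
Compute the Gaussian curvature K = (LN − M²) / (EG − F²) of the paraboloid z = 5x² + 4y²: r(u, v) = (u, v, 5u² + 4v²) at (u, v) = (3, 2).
K = 80/1338649

Coefficients of the first fundamental form: E = 100*u^2 + 1, F = 80*u*v, G = 64*v^2 + 1.
Coefficients of the second fundamental form: L = 10/sqrt(100*u^2 + 64*v^2 + 1), M = 0, N = 8/sqrt(100*u^2 + 64*v^2 + 1).
Assemble K = (LN − M²)/(EG − F²) = 80/(10000*u^4 + 12800*u^2*v^2 + 200*u^2 + 4096*v^4 + 128*v^2 + 1). At (u, v) = (3, 2): K = 80/1338649.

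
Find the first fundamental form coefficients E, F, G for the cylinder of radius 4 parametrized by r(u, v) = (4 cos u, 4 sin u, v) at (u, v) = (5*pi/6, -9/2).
E = 16;  F = 0;  G = 1

Partials: r_u = (-4*sin(u), 4*cos(u), 0), r_v = (0, 0, 1). As functions of (u, v):
  E = r_u · r_u = 16,
  F = r_u · r_v = 0,
  G = r_v · r_v = 1.
Evaluating at (u, v) = (5*pi/6, -9/2): E = 16, F = 0, G = 1.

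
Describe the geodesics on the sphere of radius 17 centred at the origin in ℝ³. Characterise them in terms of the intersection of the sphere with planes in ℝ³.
Geodesics on the sphere of radius 17 are great circles — circles of radius 17 obtained as the intersection of the sphere with planes through the origin (the centre of the sphere).

A curve α(t) of nonzero constant speed on the sphere of radius 17 is a geodesic iff its acceleration α̈ is everywhere normal to the surface, i.e. parallel to the radial vector α(t). Then d/dt(α × α̇) = α̇ × α̇ + α × α̈ = 0, so α × α̇ is a constant vector n ≠ 0 and α(t) · n = 0 for all t: α lies in the plane through the origin with normal n. The intersection of that plane with the sphere is a circle of radius 17 (a great circle). Conversely, a great circle traversed at constant speed has centripetal acceleration pointing at the origin, hence normal to the sphere, so every great circle is a geodesic.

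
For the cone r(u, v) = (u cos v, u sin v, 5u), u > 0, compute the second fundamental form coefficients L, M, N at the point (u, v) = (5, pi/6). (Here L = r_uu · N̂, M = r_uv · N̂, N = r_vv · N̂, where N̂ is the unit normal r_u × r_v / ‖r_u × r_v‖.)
L = 0;  M = 0;  N = 25*sqrt(26)/26

Compute the unit normal N̂(u, v) = (-5*sqrt(26)*u*cos(v)/(26*Abs(u)), -5*sqrt(26)*u*sin(v)/(26*Abs(u)), sqrt(26)*u/(26*Abs(u))), and the second partials r_uu, r_uv, r_vv. Take dot products:
  L(u, v) = r_uu · N̂ = 0,
  M(u, v) = r_uv · N̂ = 0,
  N(u, v) = r_vv · N̂ = 5*sqrt(26)*u^2/(26*Abs(u)).
Evaluating at (u, v) = (5, pi/6):
  L = 0, M = 0, N = 25*sqrt(26)/26.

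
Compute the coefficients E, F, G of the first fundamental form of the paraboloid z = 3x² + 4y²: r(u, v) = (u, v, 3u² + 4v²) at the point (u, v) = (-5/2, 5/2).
E = 226;  F = -300;  G = 401

Partials: r_u = (1, 0, 6*u), r_v = (0, 1, 8*v). As functions of (u, v):
  E = r_u · r_u = 36*u^2 + 1,
  F = r_u · r_v = 48*u*v,
  G = r_v · r_v = 64*v^2 + 1.
Evaluating at (u, v) = (-5/2, 5/2): E = 226, F = -300, G = 401.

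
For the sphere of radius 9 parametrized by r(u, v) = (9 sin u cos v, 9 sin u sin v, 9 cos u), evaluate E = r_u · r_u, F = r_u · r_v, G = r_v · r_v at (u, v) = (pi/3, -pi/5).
E = 81;  F = 0;  G = 243/4

Partials: r_u = (9*cos(u)*cos(v), 9*sin(v)*cos(u), -9*sin(u)), r_v = (-9*sin(u)*sin(v), 9*sin(u)*cos(v), 0). As functions of (u, v):
  E = r_u · r_u = 81,
  F = r_u · r_v = 0,
  G = r_v · r_v = 81*sin(u)^2.
Evaluating at (u, v) = (pi/3, -pi/5): E = 81, F = 0, G = 243/4.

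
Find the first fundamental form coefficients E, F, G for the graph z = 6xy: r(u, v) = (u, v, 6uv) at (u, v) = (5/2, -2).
E = 145;  F = -180;  G = 226

Partials: r_u = (1, 0, 6*v), r_v = (0, 1, 6*u). As functions of (u, v):
  E = r_u · r_u = 36*v^2 + 1,
  F = r_u · r_v = 36*u*v,
  G = r_v · r_v = 36*u^2 + 1.
Evaluating at (u, v) = (5/2, -2): E = 145, F = -180, G = 226.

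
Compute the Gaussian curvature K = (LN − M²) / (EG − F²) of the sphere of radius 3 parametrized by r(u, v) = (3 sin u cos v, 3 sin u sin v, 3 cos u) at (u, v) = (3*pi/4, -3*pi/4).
K = 1/9

Coefficients of the first fundamental form: E = 9, F = 0, G = 9*sin(u)^2.
Coefficients of the second fundamental form: L = -3*sin(u)/Abs(sin(u)), M = 0, N = -3*sin(u)^3/Abs(sin(u)).
Assemble K = (LN − M²)/(EG − F²) = 1/9. At (u, v) = (3*pi/4, -3*pi/4): K = 1/9.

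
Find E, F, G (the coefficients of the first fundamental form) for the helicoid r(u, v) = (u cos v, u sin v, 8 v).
E = 1;  F = 0;  G = u^2 + 64

Compute partials: r_u = (cos(v), sin(v), 0), r_v = (-u*sin(v), u*cos(v), 8). Then
  E = r_u · r_u = 1,
  F = r_u · r_v = 0,
  G = r_v · r_v = u^2 + 64.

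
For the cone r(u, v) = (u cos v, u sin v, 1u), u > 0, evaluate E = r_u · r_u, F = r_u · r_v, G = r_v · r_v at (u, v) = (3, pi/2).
E = 2;  F = 0;  G = 9

Partials: r_u = (cos(v), sin(v), 1), r_v = (-u*sin(v), u*cos(v), 0). As functions of (u, v):
  E = r_u · r_u = 2,
  F = r_u · r_v = 0,
  G = r_v · r_v = u^2.
Evaluating at (u, v) = (3, pi/2): E = 2, F = 0, G = 9.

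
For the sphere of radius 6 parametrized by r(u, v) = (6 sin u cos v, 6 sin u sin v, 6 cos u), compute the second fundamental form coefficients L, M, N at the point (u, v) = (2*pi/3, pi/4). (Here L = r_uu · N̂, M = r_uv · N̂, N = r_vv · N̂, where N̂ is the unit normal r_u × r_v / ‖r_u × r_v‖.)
L = -6;  M = 0;  N = -9/2

Compute the unit normal N̂(u, v) = (sin(u)^2*cos(v)/Abs(sin(u)), sin(u)^2*sin(v)/Abs(sin(u)), sin(2*u)/(2*Abs(sin(u)))), and the second partials r_uu, r_uv, r_vv. Take dot products:
  L(u, v) = r_uu · N̂ = -6*sin(u)/Abs(sin(u)),
  M(u, v) = r_uv · N̂ = 0,
  N(u, v) = r_vv · N̂ = -6*sin(u)^3/Abs(sin(u)).
Evaluating at (u, v) = (2*pi/3, pi/4):
  L = -6, M = 0, N = -9/2.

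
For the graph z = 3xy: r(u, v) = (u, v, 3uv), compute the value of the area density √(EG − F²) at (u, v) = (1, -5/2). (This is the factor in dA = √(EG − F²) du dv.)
√(EG − F²)|_{(1, -5/2)} = sqrt(265)/2

E = 9*v^2 + 1, F = 9*u*v, G = 9*u^2 + 1, so EG − F² = 9*u^2 + 9*v^2 + 1. Taking the positive square root: √(EG − F²) = sqrt(9*u^2 + 9*v^2 + 1). At (u, v) = (1, -5/2): sqrt(265)/2.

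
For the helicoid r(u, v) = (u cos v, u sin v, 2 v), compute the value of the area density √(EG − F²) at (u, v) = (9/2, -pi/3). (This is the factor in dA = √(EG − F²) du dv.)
√(EG − F²)|_{(9/2, -pi/3)} = sqrt(97)/2

E = 1, F = 0, G = u^2 + 4, so EG − F² = u^2 + 4. Taking the positive square root: √(EG − F²) = sqrt(u^2 + 4). At (u, v) = (9/2, -pi/3): sqrt(97)/2.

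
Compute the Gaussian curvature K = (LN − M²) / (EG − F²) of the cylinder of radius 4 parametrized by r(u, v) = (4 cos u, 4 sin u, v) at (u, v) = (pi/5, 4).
K = 0

Coefficients of the first fundamental form: E = 16, F = 0, G = 1.
Coefficients of the second fundamental form: L = -4, M = 0, N = 0.
Assemble K = (LN − M²)/(EG − F²) = 0. At (u, v) = (pi/5, 4): K = 0.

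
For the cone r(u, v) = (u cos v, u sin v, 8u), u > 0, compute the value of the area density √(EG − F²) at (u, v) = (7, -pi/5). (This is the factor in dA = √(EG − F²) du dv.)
√(EG − F²)|_{(7, -pi/5)} = 7*sqrt(65)

E = 65, F = 0, G = u^2, so EG − F² = 65*u^2. Taking the positive square root: √(EG − F²) = sqrt(65)*Abs(u). At (u, v) = (7, -pi/5): 7*sqrt(65).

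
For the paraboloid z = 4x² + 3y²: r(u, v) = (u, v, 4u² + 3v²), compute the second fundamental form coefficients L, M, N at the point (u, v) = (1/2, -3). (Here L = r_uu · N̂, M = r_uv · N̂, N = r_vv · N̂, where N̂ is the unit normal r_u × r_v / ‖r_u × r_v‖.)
L = 8*sqrt(341)/341;  M = 0;  N = 6*sqrt(341)/341

Compute the unit normal N̂(u, v) = (-8*u/sqrt(64*u^2 + 36*v^2 + 1), -6*v/sqrt(64*u^2 + 36*v^2 + 1), 1/sqrt(64*u^2 + 36*v^2 + 1)), and the second partials r_uu, r_uv, r_vv. Take dot products:
  L(u, v) = r_uu · N̂ = 8/sqrt(64*u^2 + 36*v^2 + 1),
  M(u, v) = r_uv · N̂ = 0,
  N(u, v) = r_vv · N̂ = 6/sqrt(64*u^2 + 36*v^2 + 1).
Evaluating at (u, v) = (1/2, -3):
  L = 8*sqrt(341)/341, M = 0, N = 6*sqrt(341)/341.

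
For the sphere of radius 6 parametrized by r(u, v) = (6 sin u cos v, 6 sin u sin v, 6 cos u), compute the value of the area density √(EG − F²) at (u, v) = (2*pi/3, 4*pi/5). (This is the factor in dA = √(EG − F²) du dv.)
√(EG − F²)|_{(2*pi/3, 4*pi/5)} = 18*sqrt(3)

E = 36, F = 0, G = 36*sin(u)^2, so EG − F² = 1296*sin(u)^2. Taking the positive square root: √(EG − F²) = 36*Abs(sin(u)). At (u, v) = (2*pi/3, 4*pi/5): 18*sqrt(3).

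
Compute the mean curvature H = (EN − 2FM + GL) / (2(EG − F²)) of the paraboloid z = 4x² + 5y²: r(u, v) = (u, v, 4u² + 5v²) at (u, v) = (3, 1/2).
H = 61*sqrt(602)/7396

With E = 64*u^2 + 1, F = 80*u*v, G = 100*v^2 + 1, L = 8/sqrt(64*u^2 + 100*v^2 + 1), M = 0, N = 10/sqrt(64*u^2 + 100*v^2 + 1), assemble
  H = (EN − 2FM + GL) / (2(EG − F²)) = (320*u^2 + 400*v^2 + 9)/(64*u^2 + 100*v^2 + 1)^(3/2).
At (u, v) = (3, 1/2): H = 61*sqrt(602)/7396.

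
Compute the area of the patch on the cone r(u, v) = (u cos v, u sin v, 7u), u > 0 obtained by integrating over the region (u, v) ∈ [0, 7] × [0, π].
Area = 245*sqrt(2)*pi/2

Area = ∫∫ √(EG − F²) du dv with √(EG − F²) = 5*sqrt(2)*Abs(u). Integrating over [0, 7] × [0, π] gives 245*sqrt(2)*pi/2.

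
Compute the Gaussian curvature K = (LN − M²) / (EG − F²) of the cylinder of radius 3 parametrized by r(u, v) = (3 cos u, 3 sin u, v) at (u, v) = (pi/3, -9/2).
K = 0

Coefficients of the first fundamental form: E = 9, F = 0, G = 1.
Coefficients of the second fundamental form: L = -3, M = 0, N = 0.
Assemble K = (LN − M²)/(EG − F²) = 0. At (u, v) = (pi/3, -9/2): K = 0.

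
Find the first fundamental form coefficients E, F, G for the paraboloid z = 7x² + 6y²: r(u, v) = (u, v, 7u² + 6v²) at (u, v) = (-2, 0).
E = 785;  F = 0;  G = 1

Partials: r_u = (1, 0, 14*u), r_v = (0, 1, 12*v). As functions of (u, v):
  E = r_u · r_u = 196*u^2 + 1,
  F = r_u · r_v = 168*u*v,
  G = r_v · r_v = 144*v^2 + 1.
Evaluating at (u, v) = (-2, 0): E = 785, F = 0, G = 1.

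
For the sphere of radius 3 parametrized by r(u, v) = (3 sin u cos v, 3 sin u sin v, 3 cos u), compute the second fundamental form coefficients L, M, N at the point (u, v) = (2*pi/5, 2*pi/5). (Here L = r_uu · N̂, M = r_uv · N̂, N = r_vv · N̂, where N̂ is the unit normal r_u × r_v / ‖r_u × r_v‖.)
L = -3;  M = 0;  N = -15/8 - 3*sqrt(5)/8

Compute the unit normal N̂(u, v) = (sin(u)^2*cos(v)/Abs(sin(u)), sin(u)^2*sin(v)/Abs(sin(u)), sin(2*u)/(2*Abs(sin(u)))), and the second partials r_uu, r_uv, r_vv. Take dot products:
  L(u, v) = r_uu · N̂ = -3*sin(u)/Abs(sin(u)),
  M(u, v) = r_uv · N̂ = 0,
  N(u, v) = r_vv · N̂ = -3*sin(u)^3/Abs(sin(u)).
Evaluating at (u, v) = (2*pi/5, 2*pi/5):
  L = -3, M = 0, N = -15/8 - 3*sqrt(5)/8.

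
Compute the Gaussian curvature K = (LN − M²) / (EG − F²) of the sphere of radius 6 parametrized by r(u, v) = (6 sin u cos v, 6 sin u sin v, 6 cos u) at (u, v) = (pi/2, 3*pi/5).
K = 1/36

Coefficients of the first fundamental form: E = 36, F = 0, G = 36*sin(u)^2.
Coefficients of the second fundamental form: L = -6*sin(u)/Abs(sin(u)), M = 0, N = -6*sin(u)^3/Abs(sin(u)).
Assemble K = (LN − M²)/(EG − F²) = 1/36. At (u, v) = (pi/2, 3*pi/5): K = 1/36.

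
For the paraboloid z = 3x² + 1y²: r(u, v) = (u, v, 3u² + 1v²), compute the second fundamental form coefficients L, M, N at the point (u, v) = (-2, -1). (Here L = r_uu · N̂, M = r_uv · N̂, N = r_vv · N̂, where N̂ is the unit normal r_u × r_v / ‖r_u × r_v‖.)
L = 6*sqrt(149)/149;  M = 0;  N = 2*sqrt(149)/149

Compute the unit normal N̂(u, v) = (-6*u/sqrt(36*u^2 + 4*v^2 + 1), -2*v/sqrt(36*u^2 + 4*v^2 + 1), 1/sqrt(36*u^2 + 4*v^2 + 1)), and the second partials r_uu, r_uv, r_vv. Take dot products:
  L(u, v) = r_uu · N̂ = 6/sqrt(36*u^2 + 4*v^2 + 1),
  M(u, v) = r_uv · N̂ = 0,
  N(u, v) = r_vv · N̂ = 2/sqrt(36*u^2 + 4*v^2 + 1).
Evaluating at (u, v) = (-2, -1):
  L = 6*sqrt(149)/149, M = 0, N = 2*sqrt(149)/149.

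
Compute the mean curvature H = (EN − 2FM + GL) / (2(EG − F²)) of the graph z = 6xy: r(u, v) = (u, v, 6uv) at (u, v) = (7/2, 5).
H = -945*sqrt(1342)/450241

With E = 36*v^2 + 1, F = 36*u*v, G = 36*u^2 + 1, L = 0, M = 6/sqrt(36*u^2 + 36*v^2 + 1), N = 0, assemble
  H = (EN − 2FM + GL) / (2(EG − F²)) = -216*u*v/(36*u^2 + 36*v^2 + 1)^(3/2).
At (u, v) = (7/2, 5): H = -945*sqrt(1342)/450241.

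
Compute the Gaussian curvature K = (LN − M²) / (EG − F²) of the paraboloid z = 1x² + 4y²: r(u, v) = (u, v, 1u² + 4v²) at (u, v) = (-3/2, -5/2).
K = 4/42025

Coefficients of the first fundamental form: E = 4*u^2 + 1, F = 16*u*v, G = 64*v^2 + 1.
Coefficients of the second fundamental form: L = 2/sqrt(4*u^2 + 64*v^2 + 1), M = 0, N = 8/sqrt(4*u^2 + 64*v^2 + 1).
Assemble K = (LN − M²)/(EG − F²) = 16/(16*u^4 + 512*u^2*v^2 + 8*u^2 + 4096*v^4 + 128*v^2 + 1). At (u, v) = (-3/2, -5/2): K = 4/42025.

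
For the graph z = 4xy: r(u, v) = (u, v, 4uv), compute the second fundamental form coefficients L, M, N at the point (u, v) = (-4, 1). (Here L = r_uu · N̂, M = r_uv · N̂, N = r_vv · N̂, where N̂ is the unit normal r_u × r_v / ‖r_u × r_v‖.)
L = 0;  M = 4*sqrt(273)/273;  N = 0

Compute the unit normal N̂(u, v) = (-4*v/sqrt(16*u^2 + 16*v^2 + 1), -4*u/sqrt(16*u^2 + 16*v^2 + 1), 1/sqrt(16*u^2 + 16*v^2 + 1)), and the second partials r_uu, r_uv, r_vv. Take dot products:
  L(u, v) = r_uu · N̂ = 0,
  M(u, v) = r_uv · N̂ = 4/sqrt(16*u^2 + 16*v^2 + 1),
  N(u, v) = r_vv · N̂ = 0.
Evaluating at (u, v) = (-4, 1):
  L = 0, M = 4*sqrt(273)/273, N = 0.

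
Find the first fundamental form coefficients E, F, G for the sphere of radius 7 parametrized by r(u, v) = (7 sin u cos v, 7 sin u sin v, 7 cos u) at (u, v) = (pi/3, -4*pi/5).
E = 49;  F = 0;  G = 147/4

Partials: r_u = (7*cos(u)*cos(v), 7*sin(v)*cos(u), -7*sin(u)), r_v = (-7*sin(u)*sin(v), 7*sin(u)*cos(v), 0). As functions of (u, v):
  E = r_u · r_u = 49,
  F = r_u · r_v = 0,
  G = r_v · r_v = 49*sin(u)^2.
Evaluating at (u, v) = (pi/3, -4*pi/5): E = 49, F = 0, G = 147/4.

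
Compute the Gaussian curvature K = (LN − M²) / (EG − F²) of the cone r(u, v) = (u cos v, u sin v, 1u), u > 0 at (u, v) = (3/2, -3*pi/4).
K = 0

Coefficients of the first fundamental form: E = 2, F = 0, G = u^2.
Coefficients of the second fundamental form: L = 0, M = 0, N = sqrt(2)*u^2/(2*Abs(u)).
Assemble K = (LN − M²)/(EG − F²) = 0. At (u, v) = (3/2, -3*pi/4): K = 0.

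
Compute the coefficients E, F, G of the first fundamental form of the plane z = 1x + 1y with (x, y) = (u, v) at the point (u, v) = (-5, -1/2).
E = 2;  F = 1;  G = 2

Partials: r_u = (1, 0, 1), r_v = (0, 1, 1). As functions of (u, v):
  E = r_u · r_u = 2,
  F = r_u · r_v = 1,
  G = r_v · r_v = 2.
Evaluating at (u, v) = (-5, -1/2): E = 2, F = 1, G = 2.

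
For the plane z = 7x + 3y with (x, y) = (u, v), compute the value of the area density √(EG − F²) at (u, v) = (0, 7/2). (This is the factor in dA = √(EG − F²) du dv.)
√(EG − F²)|_{(0, 7/2)} = sqrt(59)

E = 50, F = 21, G = 10, so EG − F² = 59. Taking the positive square root: √(EG − F²) = sqrt(59). At (u, v) = (0, 7/2): sqrt(59).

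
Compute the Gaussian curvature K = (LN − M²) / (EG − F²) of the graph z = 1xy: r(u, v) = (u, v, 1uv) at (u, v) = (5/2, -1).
K = -16/1089

Coefficients of the first fundamental form: E = v^2 + 1, F = u*v, G = u^2 + 1.
Coefficients of the second fundamental form: L = 0, M = 1/sqrt(u^2 + v^2 + 1), N = 0.
Assemble K = (LN − M²)/(EG − F²) = 1/((u^2*v^2 - (u^2 + 1)*(v^2 + 1))*(u^2 + v^2 + 1)). At (u, v) = (5/2, -1): K = -16/1089.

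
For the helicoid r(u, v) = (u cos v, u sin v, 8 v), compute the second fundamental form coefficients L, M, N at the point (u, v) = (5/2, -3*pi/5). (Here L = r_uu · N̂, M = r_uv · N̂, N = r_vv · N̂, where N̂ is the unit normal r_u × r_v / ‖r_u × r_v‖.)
L = 0;  M = -16*sqrt(281)/281;  N = 0

Compute the unit normal N̂(u, v) = (8*sin(v)/sqrt(u^2 + 64), -8*cos(v)/sqrt(u^2 + 64), u/sqrt(u^2 + 64)), and the second partials r_uu, r_uv, r_vv. Take dot products:
  L(u, v) = r_uu · N̂ = 0,
  M(u, v) = r_uv · N̂ = -8/sqrt(u^2 + 64),
  N(u, v) = r_vv · N̂ = 0.
Evaluating at (u, v) = (5/2, -3*pi/5):
  L = 0, M = -16*sqrt(281)/281, N = 0.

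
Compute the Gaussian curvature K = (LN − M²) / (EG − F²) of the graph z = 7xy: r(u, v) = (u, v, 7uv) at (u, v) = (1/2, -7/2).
K = -196/1505529

Coefficients of the first fundamental form: E = 49*v^2 + 1, F = 49*u*v, G = 49*u^2 + 1.
Coefficients of the second fundamental form: L = 0, M = 7/sqrt(49*u^2 + 49*v^2 + 1), N = 0.
Assemble K = (LN − M²)/(EG − F²) = -49/(2401*u^4 + 4802*u^2*v^2 + 98*u^2 + 2401*v^4 + 98*v^2 + 1). At (u, v) = (1/2, -7/2): K = -196/1505529.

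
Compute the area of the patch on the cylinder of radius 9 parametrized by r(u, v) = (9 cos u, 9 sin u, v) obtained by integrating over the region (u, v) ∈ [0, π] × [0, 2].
Area = 18*pi

Area = ∫∫ √(EG − F²) du dv with √(EG − F²) = 9. Integrating over [0, π] × [0, 2] gives 18*pi.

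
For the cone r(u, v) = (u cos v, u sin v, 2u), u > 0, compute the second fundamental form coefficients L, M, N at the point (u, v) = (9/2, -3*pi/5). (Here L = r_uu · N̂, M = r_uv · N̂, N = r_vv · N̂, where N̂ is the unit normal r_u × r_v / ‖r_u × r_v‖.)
L = 0;  M = 0;  N = 9*sqrt(5)/5

Compute the unit normal N̂(u, v) = (-2*sqrt(5)*u*cos(v)/(5*Abs(u)), -2*sqrt(5)*u*sin(v)/(5*Abs(u)), sqrt(5)*u/(5*Abs(u))), and the second partials r_uu, r_uv, r_vv. Take dot products:
  L(u, v) = r_uu · N̂ = 0,
  M(u, v) = r_uv · N̂ = 0,
  N(u, v) = r_vv · N̂ = 2*sqrt(5)*u^2/(5*Abs(u)).
Evaluating at (u, v) = (9/2, -3*pi/5):
  L = 0, M = 0, N = 9*sqrt(5)/5.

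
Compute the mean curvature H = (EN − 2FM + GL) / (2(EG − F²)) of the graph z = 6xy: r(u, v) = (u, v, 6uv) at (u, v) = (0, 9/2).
H = 0

With E = 36*v^2 + 1, F = 36*u*v, G = 36*u^2 + 1, L = 0, M = 6/sqrt(36*u^2 + 36*v^2 + 1), N = 0, assemble
  H = (EN − 2FM + GL) / (2(EG − F²)) = -216*u*v/(36*u^2 + 36*v^2 + 1)^(3/2).
At (u, v) = (0, 9/2): H = 0.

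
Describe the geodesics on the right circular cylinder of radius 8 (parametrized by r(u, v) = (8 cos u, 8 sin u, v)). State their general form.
The cylinder is flat (K = 0) and locally isometric to the plane via the development (u, v) ↦ (8 u, v). Geodesics are the pre-images of straight lines: circles (v constant), vertical lines (u constant), and helices (v = c · u + d) for constants c, d.

A right cylinder has E = 8², F = 0, G = 1, so EG − F² = 8², and L = −8, M = N = 0, giving K = (LN − M²)/(EG − F²) = 0 everywhere. A flat surface is locally isometric to the Euclidean plane via the map (u, v) ↦ (8 u, v). Straight lines in the (x̃, ỹ) plane pull back to: (a) horizontal circles (v = const), (b) vertical generators (u = const), and (c) helices (8 u tan θ = v, i.e. v = c · u + d).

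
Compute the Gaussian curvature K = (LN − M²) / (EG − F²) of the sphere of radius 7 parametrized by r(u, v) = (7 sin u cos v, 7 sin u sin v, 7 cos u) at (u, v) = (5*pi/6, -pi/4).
K = 1/49

Coefficients of the first fundamental form: E = 49, F = 0, G = 49*sin(u)^2.
Coefficients of the second fundamental form: L = -7*sin(u)/Abs(sin(u)), M = 0, N = -7*sin(u)^3/Abs(sin(u)).
Assemble K = (LN − M²)/(EG − F²) = 1/49. At (u, v) = (5*pi/6, -pi/4): K = 1/49.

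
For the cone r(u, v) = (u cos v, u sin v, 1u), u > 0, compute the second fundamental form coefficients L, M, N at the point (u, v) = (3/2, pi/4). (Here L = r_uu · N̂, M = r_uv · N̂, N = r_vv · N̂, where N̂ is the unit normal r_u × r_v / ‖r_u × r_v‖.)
L = 0;  M = 0;  N = 3*sqrt(2)/4

Compute the unit normal N̂(u, v) = (-sqrt(2)*u*cos(v)/(2*Abs(u)), -sqrt(2)*u*sin(v)/(2*Abs(u)), sqrt(2)*u/(2*Abs(u))), and the second partials r_uu, r_uv, r_vv. Take dot products:
  L(u, v) = r_uu · N̂ = 0,
  M(u, v) = r_uv · N̂ = 0,
  N(u, v) = r_vv · N̂ = sqrt(2)*u^2/(2*Abs(u)).
Evaluating at (u, v) = (3/2, pi/4):
  L = 0, M = 0, N = 3*sqrt(2)/4.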